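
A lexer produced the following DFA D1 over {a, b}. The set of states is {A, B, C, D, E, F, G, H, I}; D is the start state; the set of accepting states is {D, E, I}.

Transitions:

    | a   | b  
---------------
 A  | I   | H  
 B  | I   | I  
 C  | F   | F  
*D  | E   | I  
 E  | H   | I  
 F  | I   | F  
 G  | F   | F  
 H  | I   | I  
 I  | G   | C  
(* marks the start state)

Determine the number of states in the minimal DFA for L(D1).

6

States {A,B} cannot be reached from the start state, so discard them.
Start with accepting vs non-accepting: {D,E,I} | {C,F,G,H}.
Split {D,E,I} by δ(·,a) → {E,I} and {D}.
Refine {E,I} on symbol b: members go to different blocks, giving {E} and {I}.
On input a, block {C,F,G,H} splits into {C,G} and {F,H}.
Split {F,H} by δ(·,b) → {F} and {H}.
Stable partition: {E} | {C,G} | {D} | {I} | {F} | {H} — 6 equivalence classes.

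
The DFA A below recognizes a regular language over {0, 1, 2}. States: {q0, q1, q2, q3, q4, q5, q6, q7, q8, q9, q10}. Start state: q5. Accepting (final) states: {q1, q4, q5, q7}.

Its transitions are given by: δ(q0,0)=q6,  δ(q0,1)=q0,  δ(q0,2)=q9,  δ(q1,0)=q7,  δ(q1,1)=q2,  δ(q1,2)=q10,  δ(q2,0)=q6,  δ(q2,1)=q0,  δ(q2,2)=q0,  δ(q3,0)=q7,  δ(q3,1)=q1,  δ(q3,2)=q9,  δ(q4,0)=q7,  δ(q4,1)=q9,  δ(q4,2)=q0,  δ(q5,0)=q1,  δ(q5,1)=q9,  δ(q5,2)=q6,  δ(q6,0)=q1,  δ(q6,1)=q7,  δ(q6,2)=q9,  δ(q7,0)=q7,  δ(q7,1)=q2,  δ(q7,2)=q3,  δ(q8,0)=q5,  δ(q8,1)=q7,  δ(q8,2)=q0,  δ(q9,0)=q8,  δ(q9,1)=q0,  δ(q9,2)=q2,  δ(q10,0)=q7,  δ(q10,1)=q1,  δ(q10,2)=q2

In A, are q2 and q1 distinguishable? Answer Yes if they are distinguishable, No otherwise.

Yes

Reachable states from the start: {q0,q1,q2,q3,q5,q6,q7,q8,q9,q10}. Unreachable: {q4} — drop them.
Initial partition by acceptance: {q1,q5,q7} | {q0,q2,q3,q6,q8,q9,q10}.
Split {q0,q2,q3,q6,q8,q9,q10} by δ(·,0) → {q3,q6,q8,q10} and {q0,q2,q9}.
The partition is now stable with 3 blocks: {q1,q5,q7} | {q3,q6,q8,q10} | {q0,q2,q9}.
q2 and q1 end up in different blocks, so they are distinguishable. For instance, the string 'ε' is accepted from only q1.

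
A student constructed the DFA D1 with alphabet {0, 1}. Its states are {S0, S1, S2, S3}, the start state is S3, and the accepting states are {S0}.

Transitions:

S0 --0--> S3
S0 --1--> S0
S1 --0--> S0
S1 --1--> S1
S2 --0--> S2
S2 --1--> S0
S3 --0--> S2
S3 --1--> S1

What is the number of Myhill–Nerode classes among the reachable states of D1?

4

P0 = {S0} | {S1,S2,S3}.
Split {S1,S2,S3} by δ(·,0) → {S2,S3} and {S1}.
Refine {S2,S3} on symbol 1: members go to different blocks, giving {S2} and {S3}.
Stable partition: {S0} | {S2} | {S1} | {S3} — 4 equivalence classes.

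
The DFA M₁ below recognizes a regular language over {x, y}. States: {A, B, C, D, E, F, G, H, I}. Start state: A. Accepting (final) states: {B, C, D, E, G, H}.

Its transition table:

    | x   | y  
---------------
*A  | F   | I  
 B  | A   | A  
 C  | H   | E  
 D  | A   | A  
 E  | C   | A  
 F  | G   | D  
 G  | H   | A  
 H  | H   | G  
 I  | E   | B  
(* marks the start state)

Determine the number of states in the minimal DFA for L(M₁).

P0 = {B,C,D,E,G,H} | {A,F,I}.
Refine {B,C,D,E,G,H} on symbol x: members go to different blocks, giving {C,E,G,H} and {B,D}.
Split {C,E,G,H} by δ(·,y) → {C,H} and {E,G}.
Refine {A,F,I} on symbol x: members go to different blocks, giving {F,I} and {A}.
No further refinement is possible. Final partition (5 blocks): {C,H} | {F,I} | {B,D} | {E,G} | {A}.

5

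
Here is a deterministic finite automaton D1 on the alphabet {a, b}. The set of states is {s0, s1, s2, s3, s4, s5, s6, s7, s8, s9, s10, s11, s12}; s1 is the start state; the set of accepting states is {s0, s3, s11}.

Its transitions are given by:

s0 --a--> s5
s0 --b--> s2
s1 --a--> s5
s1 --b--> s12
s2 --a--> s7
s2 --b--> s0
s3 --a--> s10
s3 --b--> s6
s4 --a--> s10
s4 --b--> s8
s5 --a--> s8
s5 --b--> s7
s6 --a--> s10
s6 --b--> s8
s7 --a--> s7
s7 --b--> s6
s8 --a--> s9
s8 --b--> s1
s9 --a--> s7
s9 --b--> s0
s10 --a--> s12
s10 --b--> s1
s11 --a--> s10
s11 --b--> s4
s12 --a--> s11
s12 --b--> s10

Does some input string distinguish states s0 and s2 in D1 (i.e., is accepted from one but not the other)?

Yes

Reachable states from the start: {s0,s1,s2,s4,s5,s6,s7,s8,s9,s10,s11,s12}. Unreachable: {s3} — drop them.
Initial partition by acceptance: {s0,s11} | {s1,s2,s4,s5,s6,s7,s8,s9,s10,s12}.
Split {s1,s2,s4,s5,s6,s7,s8,s9,s10,s12} by δ(·,a) → {s1,s2,s4,s5,s6,s7,s8,s9,s10} and {s12}.
Refine {s1,s2,s4,s5,s6,s7,s8,s9,s10} on symbol a: members go to different blocks, giving {s1,s2,s4,s5,s6,s7,s8,s9} and {s10}.
Split {s0,s11} by δ(·,a) → {s0} and {s11}.
On input a, block {s1,s2,s4,s5,s6,s7,s8,s9} splits into {s1,s2,s5,s7,s8,s9} and {s4,s6}.
Split {s1,s2,s5,s7,s8,s9} by δ(·,b) → {s2,s9} and {s5,s8} and {s1} and {s7}.
Split {s5,s8} by δ(·,a) → {s5} and {s8}.
No further refinement is possible. Final partition (10 blocks): {s0} | {s2,s9} | {s12} | {s10} | {s11} | {s4,s6} | {s5} | {s1} | {s7} | {s8}.
s0 and s2 end up in different blocks, so they are distinguishable. For instance, the string 'ε' is accepted from only s0.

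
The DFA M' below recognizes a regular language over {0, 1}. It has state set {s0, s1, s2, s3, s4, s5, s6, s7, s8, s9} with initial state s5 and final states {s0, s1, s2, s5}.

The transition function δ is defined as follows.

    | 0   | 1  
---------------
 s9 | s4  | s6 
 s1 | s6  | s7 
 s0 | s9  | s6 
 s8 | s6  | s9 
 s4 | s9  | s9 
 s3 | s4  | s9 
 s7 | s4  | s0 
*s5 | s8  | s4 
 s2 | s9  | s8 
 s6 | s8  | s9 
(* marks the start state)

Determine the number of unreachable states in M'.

Starting at s5 and following transitions, the reachable set is {s4, s5, s6, s8, s9}. That leaves s0, s1, s2, s3, s7 unreachable — 5 in total.

5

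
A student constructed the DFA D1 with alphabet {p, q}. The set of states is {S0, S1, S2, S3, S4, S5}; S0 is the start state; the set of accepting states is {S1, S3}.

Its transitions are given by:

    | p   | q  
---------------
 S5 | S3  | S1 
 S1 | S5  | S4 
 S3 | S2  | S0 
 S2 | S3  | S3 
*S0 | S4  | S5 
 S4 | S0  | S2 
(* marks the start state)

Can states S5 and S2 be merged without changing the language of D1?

Every state is reachable, so we keep all 6.
P0 = {S1,S3} | {S0,S2,S4,S5}.
Split {S0,S2,S4,S5} by δ(·,p) → {S0,S4} and {S2,S5}.
Stable partition: {S1,S3} | {S0,S4} | {S2,S5} — 3 equivalence classes.
S5 and S2 lie in the same block of the stable partition, so they are equivalent — no string distinguishes them.

Yes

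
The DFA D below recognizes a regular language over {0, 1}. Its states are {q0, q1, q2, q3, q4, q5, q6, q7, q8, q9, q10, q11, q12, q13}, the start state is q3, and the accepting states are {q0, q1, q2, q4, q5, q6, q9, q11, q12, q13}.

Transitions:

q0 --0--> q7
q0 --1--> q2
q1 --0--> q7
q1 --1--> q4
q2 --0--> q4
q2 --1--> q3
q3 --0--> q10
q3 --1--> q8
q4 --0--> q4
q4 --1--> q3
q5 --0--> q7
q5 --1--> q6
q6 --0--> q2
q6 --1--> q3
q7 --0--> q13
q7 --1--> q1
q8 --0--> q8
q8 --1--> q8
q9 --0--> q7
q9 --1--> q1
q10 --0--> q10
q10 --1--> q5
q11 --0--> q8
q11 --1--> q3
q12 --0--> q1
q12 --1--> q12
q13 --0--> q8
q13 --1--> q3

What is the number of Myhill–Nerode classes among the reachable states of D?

Reachable states from the start: {q1,q2,q3,q4,q5,q6,q7,q8,q10,q13}. Unreachable: {q0,q9,q11,q12} — drop them.
Initial partition by acceptance: {q1,q2,q4,q5,q6,q13} | {q3,q7,q8,q10}.
Split {q1,q2,q4,q5,q6,q13} by δ(·,0) → {q1,q5,q13} and {q2,q4,q6}.
Split {q1,q5,q13} by δ(·,1) → {q1,q5} and {q13}.
Refine {q3,q7,q8,q10} on symbol 0: members go to different blocks, giving {q3,q8,q10} and {q7}.
On input 1, block {q3,q8,q10} splits into {q3,q8} and {q10}.
Split {q3,q8} by δ(·,0) → {q3} and {q8}.
Stable partition: {q1,q5} | {q3} | {q2,q4,q6} | {q13} | {q7} | {q10} | {q8} — 7 equivalence classes.

7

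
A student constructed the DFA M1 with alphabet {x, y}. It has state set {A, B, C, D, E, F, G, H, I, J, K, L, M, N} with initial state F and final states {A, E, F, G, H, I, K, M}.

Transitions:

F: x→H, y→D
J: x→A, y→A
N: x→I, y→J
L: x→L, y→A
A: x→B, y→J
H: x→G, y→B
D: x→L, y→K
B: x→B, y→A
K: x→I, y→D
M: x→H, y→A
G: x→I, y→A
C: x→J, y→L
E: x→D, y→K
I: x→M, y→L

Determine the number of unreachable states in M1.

3

BFS from F reaches {A, B, D, F, G, H, I, J, K, L, M}; the 3 state(s) C, E, N are never visited.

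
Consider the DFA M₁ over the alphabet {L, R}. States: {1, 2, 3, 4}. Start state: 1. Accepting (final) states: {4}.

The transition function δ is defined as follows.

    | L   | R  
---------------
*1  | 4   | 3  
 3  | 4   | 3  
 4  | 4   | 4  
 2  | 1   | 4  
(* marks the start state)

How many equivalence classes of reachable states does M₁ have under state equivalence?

2

States {2} cannot be reached from the start state, so discard them.
P0 = {4} | {1,3}.
No further refinement is possible. Final partition (2 blocks): {4} | {1,3}.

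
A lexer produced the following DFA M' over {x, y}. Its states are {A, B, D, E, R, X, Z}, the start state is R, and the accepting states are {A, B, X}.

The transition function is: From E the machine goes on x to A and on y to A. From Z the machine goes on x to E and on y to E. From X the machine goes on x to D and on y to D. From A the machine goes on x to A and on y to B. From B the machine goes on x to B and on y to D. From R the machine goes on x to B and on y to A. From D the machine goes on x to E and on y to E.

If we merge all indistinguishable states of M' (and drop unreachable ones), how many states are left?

Reachable states from the start: {A,B,D,E,R}. Unreachable: {X,Z} — drop them.
P0 = {A,B} | {D,E,R}.
Split {A,B} by δ(·,y) → {B} and {A}.
Split {D,E,R} by δ(·,x) → {E} and {D} and {R}.
Stable partition: {B} | {E} | {A} | {D} | {R} — 5 equivalence classes.

5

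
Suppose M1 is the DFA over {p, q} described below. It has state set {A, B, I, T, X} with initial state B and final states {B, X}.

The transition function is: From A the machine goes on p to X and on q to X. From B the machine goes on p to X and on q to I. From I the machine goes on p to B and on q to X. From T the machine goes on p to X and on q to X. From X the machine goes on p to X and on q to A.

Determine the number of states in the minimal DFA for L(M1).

2

Reachable states from the start: {A,B,I,X}. Unreachable: {T} — drop them.
P0 = {B,X} | {A,I}.
No further refinement is possible. Final partition (2 blocks): {B,X} | {A,I}.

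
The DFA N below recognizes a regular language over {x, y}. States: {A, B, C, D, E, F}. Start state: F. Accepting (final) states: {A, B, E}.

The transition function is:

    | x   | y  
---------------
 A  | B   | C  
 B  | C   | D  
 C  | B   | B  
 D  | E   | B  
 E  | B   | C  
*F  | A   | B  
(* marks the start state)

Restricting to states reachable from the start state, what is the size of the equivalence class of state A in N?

2

All states are reachable from the start state.
Initial partition by acceptance: {A,B,E} | {C,D,F}.
On input x, block {A,B,E} splits into {A,E} and {B}.
Refine {C,D,F} on symbol x: members go to different blocks, giving {D,F} and {C}.
The partition is now stable with 4 blocks: {A,E} | {D,F} | {B} | {C}.
The equivalence class containing A is {A,E}, of size 2.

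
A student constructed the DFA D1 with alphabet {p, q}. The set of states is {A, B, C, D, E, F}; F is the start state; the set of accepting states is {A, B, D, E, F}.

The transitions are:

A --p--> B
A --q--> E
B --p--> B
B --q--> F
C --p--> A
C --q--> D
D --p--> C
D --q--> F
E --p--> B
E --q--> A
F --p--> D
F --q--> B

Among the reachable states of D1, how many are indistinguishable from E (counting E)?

Initial partition by acceptance: {A,B,D,E,F} | {C}.
Split {A,B,D,E,F} by δ(·,p) → {A,B,E,F} and {D}.
On input p, block {A,B,E,F} splits into {A,B,E} and {F}.
Split {A,B,E} by δ(·,q) → {A,E} and {B}.
Stable partition: {A,E} | {C} | {D} | {F} | {B} — 5 equivalence classes.
State E belongs to the block {A,E}, which has 2 states.

2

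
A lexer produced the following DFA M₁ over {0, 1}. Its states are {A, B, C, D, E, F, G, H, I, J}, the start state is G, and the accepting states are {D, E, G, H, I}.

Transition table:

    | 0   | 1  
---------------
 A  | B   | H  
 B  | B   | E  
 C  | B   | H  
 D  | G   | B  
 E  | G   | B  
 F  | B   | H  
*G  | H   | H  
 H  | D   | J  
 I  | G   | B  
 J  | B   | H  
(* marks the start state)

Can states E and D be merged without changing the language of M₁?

States {A,C,F,I} cannot be reached from the start state, so discard them.
Start with accepting vs non-accepting: {D,E,G,H} | {B,J}.
Refine {D,E,G,H} on symbol 1: members go to different blocks, giving {D,E,H} and {G}.
Split {D,E,H} by δ(·,0) → {D,E} and {H}.
Split {B,J} by δ(·,1) → {B} and {J}.
No further refinement is possible. Final partition (5 blocks): {D,E} | {B} | {G} | {H} | {J}.
E and D lie in the same block of the stable partition, so they are equivalent — no string distinguishes them.

Yes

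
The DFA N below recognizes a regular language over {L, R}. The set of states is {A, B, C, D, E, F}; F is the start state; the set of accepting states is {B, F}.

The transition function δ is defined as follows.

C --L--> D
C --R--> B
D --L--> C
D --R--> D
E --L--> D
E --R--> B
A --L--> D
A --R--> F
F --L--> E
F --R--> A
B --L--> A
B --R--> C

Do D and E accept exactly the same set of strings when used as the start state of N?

No

Initial partition by acceptance: {B,F} | {A,C,D,E}.
Split {A,C,D,E} by δ(·,R) → {A,C,E} and {D}.
No further refinement is possible. Final partition (3 blocks): {B,F} | {A,C,E} | {D}.
D and E end up in different blocks, so they are distinguishable. For instance, the string 'R' is accepted from only E.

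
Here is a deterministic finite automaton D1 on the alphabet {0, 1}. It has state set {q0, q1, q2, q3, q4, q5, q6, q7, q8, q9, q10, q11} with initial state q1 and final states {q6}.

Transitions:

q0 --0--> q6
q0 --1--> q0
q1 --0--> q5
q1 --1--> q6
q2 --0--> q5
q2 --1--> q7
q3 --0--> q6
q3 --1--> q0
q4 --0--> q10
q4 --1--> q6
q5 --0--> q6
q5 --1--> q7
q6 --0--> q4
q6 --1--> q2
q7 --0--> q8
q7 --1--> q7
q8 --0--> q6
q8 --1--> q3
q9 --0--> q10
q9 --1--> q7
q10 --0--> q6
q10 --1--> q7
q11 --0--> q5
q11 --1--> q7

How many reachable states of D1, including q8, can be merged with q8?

Reachable states from the start: {q0,q1,q2,q3,q4,q5,q6,q7,q8,q10}. Unreachable: {q9,q11} — drop them.
P0 = {q6} | {q0,q1,q2,q3,q4,q5,q7,q8,q10}.
On input 0, block {q0,q1,q2,q3,q4,q5,q7,q8,q10} splits into {q0,q3,q5,q8,q10} and {q1,q2,q4,q7}.
On input 1, block {q0,q3,q5,q8,q10} splits into {q0,q3,q8} and {q5,q10}.
On input 0, block {q1,q2,q4,q7} splits into {q1,q2,q4} and {q7}.
On input 1, block {q1,q2,q4} splits into {q1,q4} and {q2}.
No further refinement is possible. Final partition (6 blocks): {q6} | {q0,q3,q8} | {q1,q4} | {q5,q10} | {q7} | {q2}.
The equivalence class containing q8 is {q0,q3,q8}, of size 3.

3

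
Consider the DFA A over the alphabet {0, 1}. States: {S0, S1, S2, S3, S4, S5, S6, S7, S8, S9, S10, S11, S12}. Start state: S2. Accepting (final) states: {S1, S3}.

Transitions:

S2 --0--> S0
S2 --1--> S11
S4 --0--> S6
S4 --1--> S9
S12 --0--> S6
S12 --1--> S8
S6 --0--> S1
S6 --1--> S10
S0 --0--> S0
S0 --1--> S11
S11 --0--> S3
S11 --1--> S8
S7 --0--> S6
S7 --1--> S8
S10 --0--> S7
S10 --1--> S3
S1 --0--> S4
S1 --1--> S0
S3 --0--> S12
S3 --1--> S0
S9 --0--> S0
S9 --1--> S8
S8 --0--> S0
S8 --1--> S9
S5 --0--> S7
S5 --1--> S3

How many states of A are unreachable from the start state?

No path from S2 leads to S5; the other 12 states are all reachable.

1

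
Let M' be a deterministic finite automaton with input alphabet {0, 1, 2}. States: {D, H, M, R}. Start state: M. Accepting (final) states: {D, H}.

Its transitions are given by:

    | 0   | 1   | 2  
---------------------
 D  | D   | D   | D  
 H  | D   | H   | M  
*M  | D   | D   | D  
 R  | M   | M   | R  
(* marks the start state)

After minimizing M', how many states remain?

2

Reachable states from the start: {D,M}. Unreachable: {H,R} — drop them.
P0 = {D} | {M}.
No further refinement is possible. Final partition (2 blocks): {D} | {M}.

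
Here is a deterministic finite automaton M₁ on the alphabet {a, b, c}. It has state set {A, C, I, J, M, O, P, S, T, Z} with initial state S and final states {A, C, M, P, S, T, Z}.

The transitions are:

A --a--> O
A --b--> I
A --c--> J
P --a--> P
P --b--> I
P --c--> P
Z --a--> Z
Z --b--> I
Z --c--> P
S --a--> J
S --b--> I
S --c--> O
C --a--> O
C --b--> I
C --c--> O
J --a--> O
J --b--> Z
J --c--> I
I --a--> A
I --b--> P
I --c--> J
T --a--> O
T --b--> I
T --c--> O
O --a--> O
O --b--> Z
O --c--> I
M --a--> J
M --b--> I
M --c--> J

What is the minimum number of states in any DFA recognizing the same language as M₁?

Reachable states from the start: {A,I,J,O,P,S,Z}. Unreachable: {C,M,T} — drop them.
Start with accepting vs non-accepting: {A,P,S,Z} | {I,J,O}.
Refine {A,P,S,Z} on symbol a: members go to different blocks, giving {P,Z} and {A,S}.
Refine {I,J,O} on symbol a: members go to different blocks, giving {J,O} and {I}.
No further refinement is possible. Final partition (4 blocks): {P,Z} | {J,O} | {A,S} | {I}.

4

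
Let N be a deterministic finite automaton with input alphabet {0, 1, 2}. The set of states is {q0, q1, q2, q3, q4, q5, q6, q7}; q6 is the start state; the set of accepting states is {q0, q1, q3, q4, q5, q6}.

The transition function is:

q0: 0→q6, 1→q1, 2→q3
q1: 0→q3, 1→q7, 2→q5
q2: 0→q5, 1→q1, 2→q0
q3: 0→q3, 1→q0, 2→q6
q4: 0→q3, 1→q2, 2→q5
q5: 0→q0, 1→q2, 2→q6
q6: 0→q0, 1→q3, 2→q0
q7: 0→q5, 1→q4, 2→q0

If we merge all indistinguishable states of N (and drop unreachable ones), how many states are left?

All states are reachable from the start state.
Initial partition by acceptance: {q0,q1,q3,q4,q5,q6} | {q2,q7}.
Split {q0,q1,q3,q4,q5,q6} by δ(·,1) → {q0,q3,q6} and {q1,q4,q5}.
Split {q0,q3,q6} by δ(·,1) → {q3,q6} and {q0}.
On input 0, block {q3,q6} splits into {q3} and {q6}.
Split {q1,q4,q5} by δ(·,0) → {q1,q4} and {q5}.
The partition is now stable with 6 blocks: {q3} | {q2,q7} | {q1,q4} | {q0} | {q6} | {q5}.

6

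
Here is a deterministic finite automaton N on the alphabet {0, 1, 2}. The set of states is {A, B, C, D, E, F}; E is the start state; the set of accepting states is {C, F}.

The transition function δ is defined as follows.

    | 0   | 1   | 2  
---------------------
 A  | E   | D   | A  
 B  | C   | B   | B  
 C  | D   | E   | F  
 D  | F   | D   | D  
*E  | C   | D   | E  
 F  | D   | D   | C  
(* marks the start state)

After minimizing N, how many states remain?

2

Reachable states from the start: {C,D,E,F}. Unreachable: {A,B} — drop them.
Initial partition by acceptance: {C,F} | {D,E}.
The partition is now stable with 2 blocks: {C,F} | {D,E}.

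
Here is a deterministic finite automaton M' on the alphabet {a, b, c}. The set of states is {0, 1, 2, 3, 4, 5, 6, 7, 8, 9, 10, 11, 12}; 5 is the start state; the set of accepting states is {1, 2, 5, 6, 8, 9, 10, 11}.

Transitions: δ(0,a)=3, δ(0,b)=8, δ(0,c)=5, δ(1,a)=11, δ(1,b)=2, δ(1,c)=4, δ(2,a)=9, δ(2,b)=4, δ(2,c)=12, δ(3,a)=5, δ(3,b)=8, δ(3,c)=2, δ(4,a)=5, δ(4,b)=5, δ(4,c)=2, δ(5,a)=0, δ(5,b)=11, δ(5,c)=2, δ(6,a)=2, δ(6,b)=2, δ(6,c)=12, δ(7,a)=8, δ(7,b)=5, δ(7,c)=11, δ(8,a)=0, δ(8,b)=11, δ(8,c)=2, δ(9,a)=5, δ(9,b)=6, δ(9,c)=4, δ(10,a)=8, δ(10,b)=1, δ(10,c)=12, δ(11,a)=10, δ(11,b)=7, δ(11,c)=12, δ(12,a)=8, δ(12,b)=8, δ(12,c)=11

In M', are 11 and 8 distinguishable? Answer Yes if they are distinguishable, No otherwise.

Yes

All states are reachable from the start state.
Start with accepting vs non-accepting: {1,2,5,6,8,9,10,11} | {0,3,4,7,12}.
Split {1,2,5,6,8,9,10,11} by δ(·,a) → {1,2,6,9,10,11} and {5,8}.
On input a, block {1,2,6,9,10,11} splits into {1,2,6,11} and {9,10}.
On input a, block {1,2,6,11} splits into {1,6} and {2,11}.
Split {0,3,4,7,12} by δ(·,a) → {3,4,7,12} and {0}.
No further refinement is possible. Final partition (6 blocks): {1,6} | {3,4,7,12} | {5,8} | {9,10} | {2,11} | {0}.
11 and 8 end up in different blocks, so they are distinguishable. For instance, the string 'a' is accepted from only 11.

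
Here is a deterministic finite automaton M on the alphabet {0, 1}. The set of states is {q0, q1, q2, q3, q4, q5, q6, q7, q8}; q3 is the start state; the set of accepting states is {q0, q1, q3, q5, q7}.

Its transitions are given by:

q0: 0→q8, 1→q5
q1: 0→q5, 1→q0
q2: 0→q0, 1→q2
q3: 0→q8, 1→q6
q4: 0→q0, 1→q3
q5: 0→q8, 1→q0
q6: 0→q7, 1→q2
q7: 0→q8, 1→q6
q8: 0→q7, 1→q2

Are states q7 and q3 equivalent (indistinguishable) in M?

First remove the unreachable states {q1,q4}; 7 states remain.
Start with accepting vs non-accepting: {q0,q3,q5,q7} | {q2,q6,q8}.
Refine {q0,q3,q5,q7} on symbol 1: members go to different blocks, giving {q0,q5} and {q3,q7}.
On input 0, block {q2,q6,q8} splits into {q6,q8} and {q2}.
No further refinement is possible. Final partition (4 blocks): {q0,q5} | {q6,q8} | {q3,q7} | {q2}.
q7 and q3 lie in the same block of the stable partition, so they are equivalent — no string distinguishes them.

Yes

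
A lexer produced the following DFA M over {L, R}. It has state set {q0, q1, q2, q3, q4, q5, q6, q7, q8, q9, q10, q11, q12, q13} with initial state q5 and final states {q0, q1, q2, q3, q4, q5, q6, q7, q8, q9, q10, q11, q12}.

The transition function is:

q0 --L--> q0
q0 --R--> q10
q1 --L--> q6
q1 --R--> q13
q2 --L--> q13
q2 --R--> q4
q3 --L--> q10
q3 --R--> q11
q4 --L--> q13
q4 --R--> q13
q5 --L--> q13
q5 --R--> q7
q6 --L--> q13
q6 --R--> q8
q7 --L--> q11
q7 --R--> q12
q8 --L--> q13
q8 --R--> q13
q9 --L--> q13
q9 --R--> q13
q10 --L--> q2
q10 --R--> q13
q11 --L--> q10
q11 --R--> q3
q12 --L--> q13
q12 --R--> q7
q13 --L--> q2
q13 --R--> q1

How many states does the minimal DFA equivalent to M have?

7

Reachable states from the start: {q1,q2,q3,q4,q5,q6,q7,q8,q10,q11,q12,q13}. Unreachable: {q0,q9} — drop them.
Initial partition by acceptance: {q1,q2,q3,q4,q5,q6,q7,q8,q10,q11,q12} | {q13}.
On input L, block {q1,q2,q3,q4,q5,q6,q7,q8,q10,q11,q12} splits into {q2,q4,q5,q6,q8,q12} and {q1,q3,q7,q10,q11}.
On input R, block {q2,q4,q5,q6,q8,q12} splits into {q2,q6} and {q4,q8} and {q5,q12}.
Split {q1,q3,q7,q10,q11} by δ(·,L) → {q3,q7,q11} and {q1,q10}.
Refine {q3,q7,q11} on symbol L: members go to different blocks, giving {q3,q11} and {q7}.
No further refinement is possible. Final partition (7 blocks): {q2,q6} | {q13} | {q3,q11} | {q4,q8} | {q5,q12} | {q1,q10} | {q7}.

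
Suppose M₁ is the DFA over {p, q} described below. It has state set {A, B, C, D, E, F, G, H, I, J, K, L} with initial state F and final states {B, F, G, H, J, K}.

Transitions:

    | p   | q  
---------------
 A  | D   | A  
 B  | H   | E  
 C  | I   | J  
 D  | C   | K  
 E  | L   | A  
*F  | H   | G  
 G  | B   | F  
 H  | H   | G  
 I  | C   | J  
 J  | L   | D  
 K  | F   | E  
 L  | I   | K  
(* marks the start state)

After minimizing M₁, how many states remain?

7

All states are reachable from the start state.
P0 = {B,F,G,H,J,K} | {A,C,D,E,I,L}.
Split {B,F,G,H,J,K} by δ(·,p) → {B,F,G,H,K} and {J}.
Split {B,F,G,H,K} by δ(·,q) → {F,G,H} and {B,K}.
Split {F,G,H} by δ(·,p) → {F,H} and {G}.
On input q, block {A,C,D,E,I,L} splits into {A,E} and {C,I} and {D,L}.
No further refinement is possible. Final partition (7 blocks): {F,H} | {A,E} | {J} | {B,K} | {G} | {C,I} | {D,L}.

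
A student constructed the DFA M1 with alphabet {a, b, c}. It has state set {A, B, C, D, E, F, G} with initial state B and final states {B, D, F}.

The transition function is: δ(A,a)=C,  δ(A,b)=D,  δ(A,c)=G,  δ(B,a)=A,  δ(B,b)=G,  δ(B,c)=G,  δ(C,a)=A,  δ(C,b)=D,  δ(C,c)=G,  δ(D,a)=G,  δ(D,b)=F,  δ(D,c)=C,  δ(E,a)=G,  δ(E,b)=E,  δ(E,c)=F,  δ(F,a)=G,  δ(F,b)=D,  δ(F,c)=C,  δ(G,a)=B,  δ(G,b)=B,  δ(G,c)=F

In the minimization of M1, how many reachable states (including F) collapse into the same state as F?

States {E} cannot be reached from the start state, so discard them.
Start with accepting vs non-accepting: {B,D,F} | {A,C,G}.
Split {B,D,F} by δ(·,b) → {D,F} and {B}.
Split {A,C,G} by δ(·,a) → {A,C} and {G}.
No further refinement is possible. Final partition (4 blocks): {D,F} | {A,C} | {B} | {G}.
State F belongs to the block {D,F}, which has 2 states.

2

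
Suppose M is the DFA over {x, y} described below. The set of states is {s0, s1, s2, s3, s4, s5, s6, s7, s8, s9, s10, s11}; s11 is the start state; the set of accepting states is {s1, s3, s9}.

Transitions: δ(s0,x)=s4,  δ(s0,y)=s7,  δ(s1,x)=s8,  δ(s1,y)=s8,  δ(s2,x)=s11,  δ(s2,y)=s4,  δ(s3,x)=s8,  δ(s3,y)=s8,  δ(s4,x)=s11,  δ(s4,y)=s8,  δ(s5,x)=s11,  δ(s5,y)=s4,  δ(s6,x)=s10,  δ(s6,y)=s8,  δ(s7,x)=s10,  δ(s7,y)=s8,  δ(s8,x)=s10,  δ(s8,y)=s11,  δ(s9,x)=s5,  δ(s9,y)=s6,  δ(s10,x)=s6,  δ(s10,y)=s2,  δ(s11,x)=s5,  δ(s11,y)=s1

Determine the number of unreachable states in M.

No path from s11 leads to s0, s3, s7, s9; the other 8 states are all reachable.

4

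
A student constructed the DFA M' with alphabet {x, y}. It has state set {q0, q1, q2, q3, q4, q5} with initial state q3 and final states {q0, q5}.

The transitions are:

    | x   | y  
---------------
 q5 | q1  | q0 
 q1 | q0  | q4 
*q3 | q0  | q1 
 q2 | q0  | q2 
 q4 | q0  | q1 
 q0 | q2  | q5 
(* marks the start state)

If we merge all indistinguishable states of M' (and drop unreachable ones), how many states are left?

Every state is reachable, so we keep all 6.
P0 = {q0,q5} | {q1,q2,q3,q4}.
Stable partition: {q0,q5} | {q1,q2,q3,q4} — 2 equivalence classes.

2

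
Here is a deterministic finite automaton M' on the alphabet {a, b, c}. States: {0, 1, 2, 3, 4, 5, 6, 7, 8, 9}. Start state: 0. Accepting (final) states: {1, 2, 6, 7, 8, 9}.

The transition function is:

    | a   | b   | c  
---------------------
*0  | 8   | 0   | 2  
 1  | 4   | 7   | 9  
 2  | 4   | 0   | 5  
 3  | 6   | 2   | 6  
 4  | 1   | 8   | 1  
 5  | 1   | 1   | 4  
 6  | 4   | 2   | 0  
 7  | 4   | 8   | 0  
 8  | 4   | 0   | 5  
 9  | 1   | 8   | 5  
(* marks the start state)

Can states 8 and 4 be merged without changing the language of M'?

No

Reachable states from the start: {0,1,2,4,5,7,8,9}. Unreachable: {3,6} — drop them.
Start with accepting vs non-accepting: {1,2,7,8,9} | {0,4,5}.
Refine {1,2,7,8,9} on symbol a: members go to different blocks, giving {1,2,7,8} and {9}.
On input b, block {1,2,7,8} splits into {1,7} and {2,8}.
On input b, block {1,7} splits into {1} and {7}.
Refine {0,4,5} on symbol a: members go to different blocks, giving {4,5} and {0}.
Refine {4,5} on symbol b: members go to different blocks, giving {4} and {5}.
The partition is now stable with 7 blocks: {1} | {4} | {9} | {2,8} | {7} | {0} | {5}.
8 and 4 end up in different blocks, so they are distinguishable. For instance, the string 'ε' is accepted from only 8.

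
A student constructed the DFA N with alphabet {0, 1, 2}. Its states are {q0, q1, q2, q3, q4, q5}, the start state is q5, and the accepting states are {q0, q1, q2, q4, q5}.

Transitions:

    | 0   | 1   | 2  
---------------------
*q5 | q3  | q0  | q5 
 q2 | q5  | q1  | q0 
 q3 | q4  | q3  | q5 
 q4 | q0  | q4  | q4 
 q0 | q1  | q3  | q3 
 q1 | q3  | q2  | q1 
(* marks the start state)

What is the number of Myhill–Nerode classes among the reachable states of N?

6

All states are reachable from the start state.
Initial partition by acceptance: {q0,q1,q2,q4,q5} | {q3}.
On input 0, block {q0,q1,q2,q4,q5} splits into {q0,q2,q4} and {q1,q5}.
On input 0, block {q0,q2,q4} splits into {q0,q2} and {q4}.
Split {q0,q2} by δ(·,1) → {q0} and {q2}.
Split {q1,q5} by δ(·,1) → {q1} and {q5}.
Stable partition: {q0} | {q3} | {q1} | {q4} | {q2} | {q5} — 6 equivalence classes.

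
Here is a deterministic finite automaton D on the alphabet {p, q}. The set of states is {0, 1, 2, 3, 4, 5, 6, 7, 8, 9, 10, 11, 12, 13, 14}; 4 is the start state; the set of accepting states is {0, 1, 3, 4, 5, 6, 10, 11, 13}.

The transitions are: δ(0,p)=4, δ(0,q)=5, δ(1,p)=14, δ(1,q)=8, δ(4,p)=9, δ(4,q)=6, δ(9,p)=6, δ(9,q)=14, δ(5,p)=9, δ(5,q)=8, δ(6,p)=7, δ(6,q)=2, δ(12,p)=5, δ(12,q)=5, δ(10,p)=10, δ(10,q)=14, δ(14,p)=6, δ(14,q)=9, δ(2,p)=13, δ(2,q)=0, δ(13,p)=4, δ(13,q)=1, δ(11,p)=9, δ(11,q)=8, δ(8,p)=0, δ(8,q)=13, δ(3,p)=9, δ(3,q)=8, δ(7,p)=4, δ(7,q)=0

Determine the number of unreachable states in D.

BFS from 4 reaches {0, 1, 2, 4, 5, 6, 7, 8, 9, 13, 14}; the 4 state(s) 3, 10, 11, 12 are never visited.

4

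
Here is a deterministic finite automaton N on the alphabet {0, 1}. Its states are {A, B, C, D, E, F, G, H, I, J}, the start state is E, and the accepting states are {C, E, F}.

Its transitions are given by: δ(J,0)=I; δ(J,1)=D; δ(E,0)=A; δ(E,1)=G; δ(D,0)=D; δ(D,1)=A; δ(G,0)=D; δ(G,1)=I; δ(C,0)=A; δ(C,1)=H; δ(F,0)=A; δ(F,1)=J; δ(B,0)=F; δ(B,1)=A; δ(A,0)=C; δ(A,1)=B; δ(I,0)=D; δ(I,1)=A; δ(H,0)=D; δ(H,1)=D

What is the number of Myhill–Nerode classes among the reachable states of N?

4

Start with accepting vs non-accepting: {C,E,F} | {A,B,D,G,H,I,J}.
Refine {A,B,D,G,H,I,J} on symbol 0: members go to different blocks, giving {D,G,H,I,J} and {A,B}.
Split {D,G,H,I,J} by δ(·,1) → {G,H,J} and {D,I}.
The partition is now stable with 4 blocks: {C,E,F} | {G,H,J} | {A,B} | {D,I}.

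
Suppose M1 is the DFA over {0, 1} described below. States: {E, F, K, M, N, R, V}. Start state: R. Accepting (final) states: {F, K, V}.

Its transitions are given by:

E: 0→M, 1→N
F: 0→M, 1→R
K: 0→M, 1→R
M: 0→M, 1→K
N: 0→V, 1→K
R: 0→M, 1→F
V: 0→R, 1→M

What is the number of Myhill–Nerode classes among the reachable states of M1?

2

Reachable states from the start: {F,K,M,R}. Unreachable: {E,N,V} — drop them.
Initial partition by acceptance: {F,K} | {M,R}.
No further refinement is possible. Final partition (2 blocks): {F,K} | {M,R}.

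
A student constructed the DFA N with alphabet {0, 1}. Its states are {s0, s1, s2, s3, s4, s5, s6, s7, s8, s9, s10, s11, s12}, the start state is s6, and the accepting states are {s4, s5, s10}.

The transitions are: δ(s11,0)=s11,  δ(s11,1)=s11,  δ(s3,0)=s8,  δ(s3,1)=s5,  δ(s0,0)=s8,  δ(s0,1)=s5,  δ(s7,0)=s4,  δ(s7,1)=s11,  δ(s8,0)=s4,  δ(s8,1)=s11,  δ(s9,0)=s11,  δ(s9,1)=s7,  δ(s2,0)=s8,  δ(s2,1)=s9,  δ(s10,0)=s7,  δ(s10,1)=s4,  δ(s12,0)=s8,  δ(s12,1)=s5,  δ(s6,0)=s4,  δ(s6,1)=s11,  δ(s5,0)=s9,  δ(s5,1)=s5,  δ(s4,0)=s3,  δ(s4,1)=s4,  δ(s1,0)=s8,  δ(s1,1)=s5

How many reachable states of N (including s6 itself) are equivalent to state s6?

Reachable states from the start: {s3,s4,s5,s6,s7,s8,s9,s11}. Unreachable: {s0,s1,s2,s10,s12} — drop them.
Start with accepting vs non-accepting: {s4,s5} | {s3,s6,s7,s8,s9,s11}.
Refine {s3,s6,s7,s8,s9,s11} on symbol 0: members go to different blocks, giving {s3,s9,s11} and {s6,s7,s8}.
On input 0, block {s3,s9,s11} splits into {s9,s11} and {s3}.
Split {s4,s5} by δ(·,0) → {s4} and {s5}.
Split {s9,s11} by δ(·,1) → {s9} and {s11}.
No further refinement is possible. Final partition (6 blocks): {s4} | {s9} | {s6,s7,s8} | {s3} | {s5} | {s11}.
The equivalence class containing s6 is {s6,s7,s8}, of size 3.

3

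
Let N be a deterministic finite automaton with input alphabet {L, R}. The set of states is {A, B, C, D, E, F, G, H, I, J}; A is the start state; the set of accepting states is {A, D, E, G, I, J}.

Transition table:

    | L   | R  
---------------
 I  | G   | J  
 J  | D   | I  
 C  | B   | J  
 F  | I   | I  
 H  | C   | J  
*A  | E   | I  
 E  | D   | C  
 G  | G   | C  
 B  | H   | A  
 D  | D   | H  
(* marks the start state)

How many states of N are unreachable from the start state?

1

Starting at A and following transitions, the reachable set is {A, B, C, D, E, G, H, I, J}. That leaves F unreachable — 1 in total.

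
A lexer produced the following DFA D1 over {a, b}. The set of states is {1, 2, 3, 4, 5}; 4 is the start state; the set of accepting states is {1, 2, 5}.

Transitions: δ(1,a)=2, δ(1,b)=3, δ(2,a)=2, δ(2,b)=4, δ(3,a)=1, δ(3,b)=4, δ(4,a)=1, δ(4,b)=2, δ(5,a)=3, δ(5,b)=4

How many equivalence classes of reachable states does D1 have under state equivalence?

4

First remove the unreachable states {5}; 4 states remain.
Initial partition by acceptance: {1,2} | {3,4}.
Refine {3,4} on symbol b: members go to different blocks, giving {3} and {4}.
On input b, block {1,2} splits into {1} and {2}.
Stable partition: {1} | {3} | {4} | {2} — 4 equivalence classes.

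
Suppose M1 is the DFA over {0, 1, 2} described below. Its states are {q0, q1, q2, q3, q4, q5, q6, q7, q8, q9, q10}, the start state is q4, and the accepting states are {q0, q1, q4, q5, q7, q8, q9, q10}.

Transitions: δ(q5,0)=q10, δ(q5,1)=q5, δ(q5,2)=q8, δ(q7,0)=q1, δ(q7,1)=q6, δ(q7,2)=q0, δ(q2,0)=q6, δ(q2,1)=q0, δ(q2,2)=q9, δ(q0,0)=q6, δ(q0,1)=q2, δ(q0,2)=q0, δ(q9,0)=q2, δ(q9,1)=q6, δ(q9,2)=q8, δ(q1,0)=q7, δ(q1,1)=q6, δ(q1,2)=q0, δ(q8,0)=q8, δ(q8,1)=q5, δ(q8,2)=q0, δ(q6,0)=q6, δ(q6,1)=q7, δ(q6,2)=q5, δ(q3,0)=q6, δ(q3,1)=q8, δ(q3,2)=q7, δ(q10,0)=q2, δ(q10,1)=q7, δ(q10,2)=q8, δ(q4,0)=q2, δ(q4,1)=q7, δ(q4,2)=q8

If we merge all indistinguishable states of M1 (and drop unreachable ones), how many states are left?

States {q3} cannot be reached from the start state, so discard them.
Initial partition by acceptance: {q0,q1,q4,q5,q7,q8,q9,q10} | {q2,q6}.
Split {q0,q1,q4,q5,q7,q8,q9,q10} by δ(·,0) → {q0,q4,q9,q10} and {q1,q5,q7,q8}.
Split {q0,q4,q9,q10} by δ(·,1) → {q0,q9} and {q4,q10}.
On input 2, block {q0,q9} splits into {q0} and {q9}.
Split {q2,q6} by δ(·,1) → {q2} and {q6}.
On input 0, block {q1,q5,q7,q8} splits into {q1,q7,q8} and {q5}.
Split {q1,q7,q8} by δ(·,1) → {q1,q7} and {q8}.
No further refinement is possible. Final partition (8 blocks): {q0} | {q2} | {q1,q7} | {q4,q10} | {q9} | {q6} | {q5} | {q8}.

8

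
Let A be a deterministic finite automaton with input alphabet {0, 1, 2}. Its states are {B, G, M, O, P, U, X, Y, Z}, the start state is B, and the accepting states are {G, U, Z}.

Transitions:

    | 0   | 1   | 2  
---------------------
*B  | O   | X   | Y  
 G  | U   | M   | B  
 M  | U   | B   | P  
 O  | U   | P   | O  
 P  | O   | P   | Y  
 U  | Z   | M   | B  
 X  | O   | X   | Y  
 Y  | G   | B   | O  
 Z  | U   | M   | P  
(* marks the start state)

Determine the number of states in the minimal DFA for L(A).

Every state is reachable, so we keep all 9.
P0 = {G,U,Z} | {B,M,O,P,X,Y}.
On input 0, block {B,M,O,P,X,Y} splits into {M,O,Y} and {B,P,X}.
On input 2, block {M,O,Y} splits into {O,Y} and {M}.
Stable partition: {G,U,Z} | {O,Y} | {B,P,X} | {M} — 4 equivalence classes.

4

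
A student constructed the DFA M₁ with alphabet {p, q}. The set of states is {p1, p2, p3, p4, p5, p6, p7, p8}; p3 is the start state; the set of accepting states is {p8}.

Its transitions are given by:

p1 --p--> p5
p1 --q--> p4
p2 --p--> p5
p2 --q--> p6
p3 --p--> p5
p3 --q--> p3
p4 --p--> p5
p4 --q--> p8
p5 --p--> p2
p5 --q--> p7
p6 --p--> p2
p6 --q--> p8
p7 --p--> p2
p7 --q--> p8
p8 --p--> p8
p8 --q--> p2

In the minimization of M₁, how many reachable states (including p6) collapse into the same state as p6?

2

First remove the unreachable states {p1,p4}; 6 states remain.
Start with accepting vs non-accepting: {p8} | {p2,p3,p5,p6,p7}.
Refine {p2,p3,p5,p6,p7} on symbol q: members go to different blocks, giving {p2,p3,p5} and {p6,p7}.
Split {p2,p3,p5} by δ(·,q) → {p2,p5} and {p3}.
No further refinement is possible. Final partition (4 blocks): {p8} | {p2,p5} | {p6,p7} | {p3}.
State p6 belongs to the block {p6,p7}, which has 2 states.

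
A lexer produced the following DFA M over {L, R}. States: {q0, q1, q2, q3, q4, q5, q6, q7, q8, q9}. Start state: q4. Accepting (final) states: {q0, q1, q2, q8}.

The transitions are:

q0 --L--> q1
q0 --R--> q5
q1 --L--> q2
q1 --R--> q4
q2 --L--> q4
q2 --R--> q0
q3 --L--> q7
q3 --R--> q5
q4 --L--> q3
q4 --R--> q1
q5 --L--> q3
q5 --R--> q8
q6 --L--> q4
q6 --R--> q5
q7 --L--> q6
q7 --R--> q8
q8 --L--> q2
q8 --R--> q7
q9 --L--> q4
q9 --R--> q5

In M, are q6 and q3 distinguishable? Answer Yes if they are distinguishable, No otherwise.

States {q9} cannot be reached from the start state, so discard them.
Start with accepting vs non-accepting: {q0,q1,q2,q8} | {q3,q4,q5,q6,q7}.
On input L, block {q0,q1,q2,q8} splits into {q0,q1,q8} and {q2}.
On input L, block {q0,q1,q8} splits into {q1,q8} and {q0}.
Split {q3,q4,q5,q6,q7} by δ(·,R) → {q4,q5,q7} and {q3,q6}.
Stable partition: {q1,q8} | {q4,q5,q7} | {q2} | {q0} | {q3,q6} — 5 equivalence classes.
q6 and q3 lie in the same block of the stable partition, so they are equivalent — no string distinguishes them.

No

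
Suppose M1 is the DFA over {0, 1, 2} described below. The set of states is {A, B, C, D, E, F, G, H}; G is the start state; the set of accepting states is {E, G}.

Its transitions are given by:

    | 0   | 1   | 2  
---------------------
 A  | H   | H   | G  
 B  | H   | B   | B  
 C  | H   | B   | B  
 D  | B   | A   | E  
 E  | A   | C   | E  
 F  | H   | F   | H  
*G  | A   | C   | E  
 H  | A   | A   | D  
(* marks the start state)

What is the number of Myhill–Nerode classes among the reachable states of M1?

First remove the unreachable states {F}; 7 states remain.
Initial partition by acceptance: {E,G} | {A,B,C,D,H}.
Refine {A,B,C,D,H} on symbol 2: members go to different blocks, giving {B,C,H} and {A,D}.
Split {B,C,H} by δ(·,0) → {B,C} and {H}.
Refine {A,D} on symbol 0: members go to different blocks, giving {A} and {D}.
Stable partition: {E,G} | {B,C} | {A} | {H} | {D} — 5 equivalence classes.

5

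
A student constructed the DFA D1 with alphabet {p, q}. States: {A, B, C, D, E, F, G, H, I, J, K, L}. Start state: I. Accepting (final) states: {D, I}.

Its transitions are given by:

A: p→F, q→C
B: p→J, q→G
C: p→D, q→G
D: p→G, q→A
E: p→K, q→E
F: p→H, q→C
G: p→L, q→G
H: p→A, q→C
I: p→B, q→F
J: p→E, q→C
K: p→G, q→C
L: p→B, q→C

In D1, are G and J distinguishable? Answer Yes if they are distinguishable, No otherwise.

Every state is reachable, so we keep all 12.
P0 = {D,I} | {A,B,C,E,F,G,H,J,K,L}.
On input p, block {A,B,C,E,F,G,H,J,K,L} splits into {A,B,E,F,G,H,J,K,L} and {C}.
On input q, block {A,B,E,F,G,H,J,K,L} splits into {A,F,H,J,K,L} and {B,E,G}.
Refine {A,F,H,J,K,L} on symbol p: members go to different blocks, giving {A,F,H} and {J,K,L}.
No further refinement is possible. Final partition (5 blocks): {D,I} | {A,F,H} | {C} | {B,E,G} | {J,K,L}.
G and J end up in different blocks, so they are distinguishable. For instance, the string 'qp' is accepted from only J.

Yes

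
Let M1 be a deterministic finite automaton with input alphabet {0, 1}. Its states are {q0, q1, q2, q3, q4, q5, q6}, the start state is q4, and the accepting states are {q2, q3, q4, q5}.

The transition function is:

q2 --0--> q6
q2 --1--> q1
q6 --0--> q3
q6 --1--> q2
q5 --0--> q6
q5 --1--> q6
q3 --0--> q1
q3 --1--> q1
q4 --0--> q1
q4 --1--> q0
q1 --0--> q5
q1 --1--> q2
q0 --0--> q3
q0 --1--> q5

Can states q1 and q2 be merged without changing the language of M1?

Start with accepting vs non-accepting: {q2,q3,q4,q5} | {q0,q1,q6}.
Stable partition: {q2,q3,q4,q5} | {q0,q1,q6} — 2 equivalence classes.
q1 and q2 end up in different blocks, so they are distinguishable. For instance, the string 'ε' is accepted from only q2.

No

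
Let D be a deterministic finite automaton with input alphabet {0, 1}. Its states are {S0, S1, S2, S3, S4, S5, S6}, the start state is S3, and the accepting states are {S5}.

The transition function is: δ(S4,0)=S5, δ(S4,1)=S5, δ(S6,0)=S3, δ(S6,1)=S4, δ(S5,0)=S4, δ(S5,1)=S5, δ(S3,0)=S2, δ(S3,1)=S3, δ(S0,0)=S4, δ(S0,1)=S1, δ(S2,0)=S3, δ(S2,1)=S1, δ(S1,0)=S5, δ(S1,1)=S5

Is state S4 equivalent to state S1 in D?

Yes

First remove the unreachable states {S0,S6}; 5 states remain.
P0 = {S5} | {S1,S2,S3,S4}.
On input 0, block {S1,S2,S3,S4} splits into {S1,S4} and {S2,S3}.
On input 1, block {S2,S3} splits into {S2} and {S3}.
No further refinement is possible. Final partition (4 blocks): {S5} | {S1,S4} | {S2} | {S3}.
S4 and S1 lie in the same block of the stable partition, so they are equivalent — no string distinguishes them.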